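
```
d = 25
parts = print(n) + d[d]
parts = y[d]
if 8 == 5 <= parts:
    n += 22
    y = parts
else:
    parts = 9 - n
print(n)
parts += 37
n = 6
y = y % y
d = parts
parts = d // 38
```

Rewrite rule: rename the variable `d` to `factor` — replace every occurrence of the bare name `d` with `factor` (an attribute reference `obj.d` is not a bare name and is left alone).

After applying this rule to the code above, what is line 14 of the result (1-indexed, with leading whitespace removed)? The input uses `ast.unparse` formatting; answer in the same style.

Transformed code:
factor = 25
parts = print(n) + factor[factor]
parts = y[factor]
if 8 == 5 <= parts:
    n += 22
    y = parts
else:
    parts = 9 - n
print(n)
parts += 37
n = 6
y = y % y
factor = parts
parts = factor // 38

parts = factor // 38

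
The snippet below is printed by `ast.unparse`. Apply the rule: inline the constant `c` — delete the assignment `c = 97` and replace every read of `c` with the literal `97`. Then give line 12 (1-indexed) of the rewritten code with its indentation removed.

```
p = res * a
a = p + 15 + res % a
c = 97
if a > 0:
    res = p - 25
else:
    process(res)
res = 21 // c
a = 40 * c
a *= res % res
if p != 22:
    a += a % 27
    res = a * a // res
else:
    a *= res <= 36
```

Transformed code:
p = res * a
a = p + 15 + res % a
if a > 0:
    res = p - 25
else:
    process(res)
res = 21 // 97
a = 40 * 97
a *= res % res
if p != 22:
    a += a % 27
    res = a * a // res
else:
    a *= res <= 36

res = a * a // res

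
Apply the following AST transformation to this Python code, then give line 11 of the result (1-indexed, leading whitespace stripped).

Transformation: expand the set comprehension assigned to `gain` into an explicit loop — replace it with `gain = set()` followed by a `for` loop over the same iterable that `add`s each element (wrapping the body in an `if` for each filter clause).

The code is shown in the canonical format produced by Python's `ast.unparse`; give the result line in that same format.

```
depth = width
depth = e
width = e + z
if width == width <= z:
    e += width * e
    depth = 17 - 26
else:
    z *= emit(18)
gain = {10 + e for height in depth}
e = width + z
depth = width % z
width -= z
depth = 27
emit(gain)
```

gain.add(10 + e)

Transformed code:
depth = width
depth = e
width = e + z
if width == width <= z:
    e += width * e
    depth = 17 - 26
else:
    z *= emit(18)
gain = set()
for height in depth:
    gain.add(10 + e)
e = width + z
depth = width % z
width -= z
depth = 27
emit(gain)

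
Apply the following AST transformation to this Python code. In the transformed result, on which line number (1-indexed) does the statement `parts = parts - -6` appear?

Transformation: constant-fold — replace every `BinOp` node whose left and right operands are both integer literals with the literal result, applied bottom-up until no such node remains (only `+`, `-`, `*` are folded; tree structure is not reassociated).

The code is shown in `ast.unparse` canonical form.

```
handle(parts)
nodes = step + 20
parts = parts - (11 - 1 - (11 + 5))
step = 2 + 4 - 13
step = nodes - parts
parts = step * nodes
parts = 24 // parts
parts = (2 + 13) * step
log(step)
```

3

Transformed code:
handle(parts)
nodes = step + 20
parts = parts - -6
step = -7
step = nodes - parts
parts = step * nodes
parts = 24 // parts
parts = 15 * step
log(step)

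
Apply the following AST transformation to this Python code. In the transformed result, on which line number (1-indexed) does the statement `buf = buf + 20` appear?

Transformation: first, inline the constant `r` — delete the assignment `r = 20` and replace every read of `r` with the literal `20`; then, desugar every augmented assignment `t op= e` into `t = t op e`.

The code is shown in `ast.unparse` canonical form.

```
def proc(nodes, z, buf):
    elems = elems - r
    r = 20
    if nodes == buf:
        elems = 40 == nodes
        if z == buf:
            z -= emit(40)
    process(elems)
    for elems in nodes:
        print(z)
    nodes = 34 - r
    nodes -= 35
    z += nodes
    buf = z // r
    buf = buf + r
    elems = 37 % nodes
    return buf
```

Transformed code:
def proc(nodes, z, buf):
    elems = elems - 20
    if nodes == buf:
        elems = 40 == nodes
        if z == buf:
            z = z - emit(40)
    process(elems)
    for elems in nodes:
        print(z)
    nodes = 34 - 20
    nodes = nodes - 35
    z = z + nodes
    buf = z // 20
    buf = buf + 20
    elems = 37 % nodes
    return buf

14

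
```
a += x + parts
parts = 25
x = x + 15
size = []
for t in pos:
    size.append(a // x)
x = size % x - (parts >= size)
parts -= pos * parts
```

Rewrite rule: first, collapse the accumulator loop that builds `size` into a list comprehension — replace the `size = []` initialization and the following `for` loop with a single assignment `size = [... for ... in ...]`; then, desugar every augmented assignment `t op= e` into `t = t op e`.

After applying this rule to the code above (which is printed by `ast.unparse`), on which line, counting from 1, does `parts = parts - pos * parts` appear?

Transformed code:
a = a + (x + parts)
parts = 25
x = x + 15
size = [a // x for t in pos]
x = size % x - (parts >= size)
parts = parts - pos * parts

6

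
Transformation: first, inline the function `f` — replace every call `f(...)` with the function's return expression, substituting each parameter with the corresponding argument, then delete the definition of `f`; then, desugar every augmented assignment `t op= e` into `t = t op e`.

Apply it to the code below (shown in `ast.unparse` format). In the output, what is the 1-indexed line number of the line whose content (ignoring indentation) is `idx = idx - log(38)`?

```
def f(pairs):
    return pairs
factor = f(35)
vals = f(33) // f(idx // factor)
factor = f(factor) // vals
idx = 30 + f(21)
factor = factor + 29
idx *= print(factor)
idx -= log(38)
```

7

Transformed code:
factor = 35
vals = 33 // (idx // factor)
factor = factor // vals
idx = 30 + 21
factor = factor + 29
idx = idx * print(factor)
idx = idx - log(38)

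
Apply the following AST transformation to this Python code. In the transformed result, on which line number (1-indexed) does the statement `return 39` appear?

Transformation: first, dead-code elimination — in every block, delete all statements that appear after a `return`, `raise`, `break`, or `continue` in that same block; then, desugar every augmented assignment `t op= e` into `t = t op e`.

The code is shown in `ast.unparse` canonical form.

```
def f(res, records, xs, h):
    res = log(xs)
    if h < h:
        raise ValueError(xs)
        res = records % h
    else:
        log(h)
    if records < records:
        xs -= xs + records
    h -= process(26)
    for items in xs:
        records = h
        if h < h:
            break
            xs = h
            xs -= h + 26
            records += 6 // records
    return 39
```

Transformed code:
def f(res, records, xs, h):
    res = log(xs)
    if h < h:
        raise ValueError(xs)
    else:
        log(h)
    if records < records:
        xs = xs - (xs + records)
    h = h - process(26)
    for items in xs:
        records = h
        if h < h:
            break
    return 39

14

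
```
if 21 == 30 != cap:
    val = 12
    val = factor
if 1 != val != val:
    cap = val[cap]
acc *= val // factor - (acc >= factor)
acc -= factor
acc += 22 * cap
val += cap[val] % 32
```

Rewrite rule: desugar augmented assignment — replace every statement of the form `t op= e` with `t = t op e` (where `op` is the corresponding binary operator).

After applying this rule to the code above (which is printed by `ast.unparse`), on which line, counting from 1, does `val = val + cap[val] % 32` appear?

Transformed code:
if 21 == 30 != cap:
    val = 12
    val = factor
if 1 != val != val:
    cap = val[cap]
acc = acc * (val // factor - (acc >= factor))
acc = acc - factor
acc = acc + 22 * cap
val = val + cap[val] % 32

9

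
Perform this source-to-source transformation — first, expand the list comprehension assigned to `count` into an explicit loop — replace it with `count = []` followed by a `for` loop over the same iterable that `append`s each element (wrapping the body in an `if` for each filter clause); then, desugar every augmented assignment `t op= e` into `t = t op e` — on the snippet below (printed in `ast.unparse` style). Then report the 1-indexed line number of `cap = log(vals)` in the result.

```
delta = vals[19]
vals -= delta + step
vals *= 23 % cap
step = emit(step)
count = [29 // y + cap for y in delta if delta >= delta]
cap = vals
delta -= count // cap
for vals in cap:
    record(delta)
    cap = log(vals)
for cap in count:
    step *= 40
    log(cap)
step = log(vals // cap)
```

Transformed code:
delta = vals[19]
vals = vals - (delta + step)
vals = vals * (23 % cap)
step = emit(step)
count = []
for y in delta:
    if delta >= delta:
        count.append(29 // y + cap)
cap = vals
delta = delta - count // cap
for vals in cap:
    record(delta)
    cap = log(vals)
for cap in count:
    step = step * 40
    log(cap)
step = log(vals // cap)

13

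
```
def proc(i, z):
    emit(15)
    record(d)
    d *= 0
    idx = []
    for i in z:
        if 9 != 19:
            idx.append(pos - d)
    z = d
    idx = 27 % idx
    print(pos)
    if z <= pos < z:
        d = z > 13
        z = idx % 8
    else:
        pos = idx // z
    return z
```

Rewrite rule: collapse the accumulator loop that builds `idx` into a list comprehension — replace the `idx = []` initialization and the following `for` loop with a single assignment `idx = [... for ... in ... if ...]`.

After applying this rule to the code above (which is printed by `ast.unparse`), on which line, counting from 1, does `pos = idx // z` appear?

13

Transformed code:
def proc(i, z):
    emit(15)
    record(d)
    d *= 0
    idx = [pos - d for i in z if 9 != 19]
    z = d
    idx = 27 % idx
    print(pos)
    if z <= pos < z:
        d = z > 13
        z = idx % 8
    else:
        pos = idx // z
    return z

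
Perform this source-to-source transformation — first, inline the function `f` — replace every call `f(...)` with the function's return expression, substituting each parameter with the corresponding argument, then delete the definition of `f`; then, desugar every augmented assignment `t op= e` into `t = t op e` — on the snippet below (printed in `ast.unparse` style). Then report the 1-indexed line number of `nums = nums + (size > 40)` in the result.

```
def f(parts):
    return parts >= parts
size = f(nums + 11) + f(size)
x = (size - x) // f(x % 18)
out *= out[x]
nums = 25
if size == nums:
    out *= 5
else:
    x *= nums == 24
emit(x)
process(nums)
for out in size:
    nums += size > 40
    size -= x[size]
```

Transformed code:
size = (nums + 11 >= nums + 11) + (size >= size)
x = (size - x) // (x % 18 >= x % 18)
out = out * out[x]
nums = 25
if size == nums:
    out = out * 5
else:
    x = x * (nums == 24)
emit(x)
process(nums)
for out in size:
    nums = nums + (size > 40)
    size = size - x[size]

12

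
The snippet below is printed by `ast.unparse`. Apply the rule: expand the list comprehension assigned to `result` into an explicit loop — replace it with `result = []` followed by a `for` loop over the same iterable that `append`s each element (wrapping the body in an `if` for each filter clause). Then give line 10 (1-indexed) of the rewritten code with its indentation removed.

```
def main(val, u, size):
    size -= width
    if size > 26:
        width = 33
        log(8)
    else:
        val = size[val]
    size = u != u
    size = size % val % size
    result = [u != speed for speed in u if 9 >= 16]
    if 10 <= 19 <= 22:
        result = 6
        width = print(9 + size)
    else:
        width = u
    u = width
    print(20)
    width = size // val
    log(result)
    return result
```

result = []

Transformed code:
def main(val, u, size):
    size -= width
    if size > 26:
        width = 33
        log(8)
    else:
        val = size[val]
    size = u != u
    size = size % val % size
    result = []
    for speed in u:
        if 9 >= 16:
            result.append(u != speed)
    if 10 <= 19 <= 22:
        result = 6
        width = print(9 + size)
    else:
        width = u
    u = width
    print(20)
    width = size // val
    log(result)
    return result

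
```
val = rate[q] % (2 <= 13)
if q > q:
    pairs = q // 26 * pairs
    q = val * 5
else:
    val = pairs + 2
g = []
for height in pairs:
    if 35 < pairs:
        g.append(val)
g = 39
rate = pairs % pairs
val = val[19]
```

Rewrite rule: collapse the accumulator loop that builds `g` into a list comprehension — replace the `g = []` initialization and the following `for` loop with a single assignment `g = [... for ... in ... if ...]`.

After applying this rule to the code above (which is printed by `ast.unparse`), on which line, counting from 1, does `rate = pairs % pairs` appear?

9

Transformed code:
val = rate[q] % (2 <= 13)
if q > q:
    pairs = q // 26 * pairs
    q = val * 5
else:
    val = pairs + 2
g = [val for height in pairs if 35 < pairs]
g = 39
rate = pairs % pairs
val = val[19]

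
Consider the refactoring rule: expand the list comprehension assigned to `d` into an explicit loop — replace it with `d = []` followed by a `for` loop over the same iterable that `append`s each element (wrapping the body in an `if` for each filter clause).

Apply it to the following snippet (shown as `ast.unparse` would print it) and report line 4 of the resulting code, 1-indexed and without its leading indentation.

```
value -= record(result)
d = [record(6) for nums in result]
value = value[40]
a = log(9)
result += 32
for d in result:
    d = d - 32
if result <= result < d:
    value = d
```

d.append(record(6))

Transformed code:
value -= record(result)
d = []
for nums in result:
    d.append(record(6))
value = value[40]
a = log(9)
result += 32
for d in result:
    d = d - 32
if result <= result < d:
    value = d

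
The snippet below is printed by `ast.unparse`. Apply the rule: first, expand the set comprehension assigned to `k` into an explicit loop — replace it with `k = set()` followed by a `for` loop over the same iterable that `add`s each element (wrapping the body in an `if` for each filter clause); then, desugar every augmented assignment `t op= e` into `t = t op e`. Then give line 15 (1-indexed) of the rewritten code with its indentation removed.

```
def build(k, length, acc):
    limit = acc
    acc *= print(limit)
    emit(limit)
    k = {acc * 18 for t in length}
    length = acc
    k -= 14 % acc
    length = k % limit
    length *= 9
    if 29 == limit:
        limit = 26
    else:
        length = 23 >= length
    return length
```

Transformed code:
def build(k, length, acc):
    limit = acc
    acc = acc * print(limit)
    emit(limit)
    k = set()
    for t in length:
        k.add(acc * 18)
    length = acc
    k = k - 14 % acc
    length = k % limit
    length = length * 9
    if 29 == limit:
        limit = 26
    else:
        length = 23 >= length
    return length

length = 23 >= length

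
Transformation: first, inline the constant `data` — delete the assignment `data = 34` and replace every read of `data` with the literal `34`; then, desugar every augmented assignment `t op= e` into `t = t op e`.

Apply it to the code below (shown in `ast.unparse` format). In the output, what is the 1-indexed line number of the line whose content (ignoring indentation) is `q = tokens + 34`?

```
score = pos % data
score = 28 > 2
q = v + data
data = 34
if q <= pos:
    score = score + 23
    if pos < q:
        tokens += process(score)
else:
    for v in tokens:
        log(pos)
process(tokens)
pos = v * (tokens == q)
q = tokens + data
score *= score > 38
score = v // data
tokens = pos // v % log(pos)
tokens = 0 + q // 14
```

13

Transformed code:
score = pos % 34
score = 28 > 2
q = v + 34
if q <= pos:
    score = score + 23
    if pos < q:
        tokens = tokens + process(score)
else:
    for v in tokens:
        log(pos)
process(tokens)
pos = v * (tokens == q)
q = tokens + 34
score = score * (score > 38)
score = v // 34
tokens = pos // v % log(pos)
tokens = 0 + q // 14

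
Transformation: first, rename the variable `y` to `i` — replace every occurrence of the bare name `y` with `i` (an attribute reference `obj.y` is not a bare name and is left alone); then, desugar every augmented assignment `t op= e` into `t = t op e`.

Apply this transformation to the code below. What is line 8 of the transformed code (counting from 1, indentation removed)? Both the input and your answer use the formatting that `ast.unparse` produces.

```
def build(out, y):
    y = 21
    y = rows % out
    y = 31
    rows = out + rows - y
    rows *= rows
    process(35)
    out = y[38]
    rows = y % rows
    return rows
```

out = i[38]

Transformed code:
def build(out, i):
    i = 21
    i = rows % out
    i = 31
    rows = out + rows - i
    rows = rows * rows
    process(35)
    out = i[38]
    rows = i % rows
    return rows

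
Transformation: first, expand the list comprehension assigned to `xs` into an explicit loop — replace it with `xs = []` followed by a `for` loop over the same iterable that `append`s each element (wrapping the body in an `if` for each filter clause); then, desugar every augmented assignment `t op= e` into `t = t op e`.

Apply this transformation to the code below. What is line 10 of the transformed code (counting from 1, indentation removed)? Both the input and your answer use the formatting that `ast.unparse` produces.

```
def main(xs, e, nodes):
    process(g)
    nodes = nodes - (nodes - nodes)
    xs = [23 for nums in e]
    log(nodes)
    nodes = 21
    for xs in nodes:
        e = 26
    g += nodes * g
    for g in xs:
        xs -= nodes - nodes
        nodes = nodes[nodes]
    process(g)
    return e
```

Transformed code:
def main(xs, e, nodes):
    process(g)
    nodes = nodes - (nodes - nodes)
    xs = []
    for nums in e:
        xs.append(23)
    log(nodes)
    nodes = 21
    for xs in nodes:
        e = 26
    g = g + nodes * g
    for g in xs:
        xs = xs - (nodes - nodes)
        nodes = nodes[nodes]
    process(g)
    return e

e = 26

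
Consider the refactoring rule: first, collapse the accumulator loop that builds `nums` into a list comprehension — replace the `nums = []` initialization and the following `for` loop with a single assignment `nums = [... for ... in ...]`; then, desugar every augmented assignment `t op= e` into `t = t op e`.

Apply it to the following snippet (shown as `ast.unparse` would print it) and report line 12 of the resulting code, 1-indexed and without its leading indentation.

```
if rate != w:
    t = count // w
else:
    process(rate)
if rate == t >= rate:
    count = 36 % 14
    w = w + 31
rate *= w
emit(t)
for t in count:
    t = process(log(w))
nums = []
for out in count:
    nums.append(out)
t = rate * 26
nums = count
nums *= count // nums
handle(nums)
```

Transformed code:
if rate != w:
    t = count // w
else:
    process(rate)
if rate == t >= rate:
    count = 36 % 14
    w = w + 31
rate = rate * w
emit(t)
for t in count:
    t = process(log(w))
nums = [out for out in count]
t = rate * 26
nums = count
nums = nums * (count // nums)
handle(nums)

nums = [out for out in count]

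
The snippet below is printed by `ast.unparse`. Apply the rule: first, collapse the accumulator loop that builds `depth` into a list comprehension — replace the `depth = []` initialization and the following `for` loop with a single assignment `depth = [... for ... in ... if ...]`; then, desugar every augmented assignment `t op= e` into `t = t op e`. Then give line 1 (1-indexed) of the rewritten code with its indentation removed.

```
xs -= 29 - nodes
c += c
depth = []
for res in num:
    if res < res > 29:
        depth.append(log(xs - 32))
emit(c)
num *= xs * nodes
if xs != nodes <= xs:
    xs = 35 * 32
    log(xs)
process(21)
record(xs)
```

xs = xs - (29 - nodes)

Transformed code:
xs = xs - (29 - nodes)
c = c + c
depth = [log(xs - 32) for res in num if res < res > 29]
emit(c)
num = num * (xs * nodes)
if xs != nodes <= xs:
    xs = 35 * 32
    log(xs)
process(21)
record(xs)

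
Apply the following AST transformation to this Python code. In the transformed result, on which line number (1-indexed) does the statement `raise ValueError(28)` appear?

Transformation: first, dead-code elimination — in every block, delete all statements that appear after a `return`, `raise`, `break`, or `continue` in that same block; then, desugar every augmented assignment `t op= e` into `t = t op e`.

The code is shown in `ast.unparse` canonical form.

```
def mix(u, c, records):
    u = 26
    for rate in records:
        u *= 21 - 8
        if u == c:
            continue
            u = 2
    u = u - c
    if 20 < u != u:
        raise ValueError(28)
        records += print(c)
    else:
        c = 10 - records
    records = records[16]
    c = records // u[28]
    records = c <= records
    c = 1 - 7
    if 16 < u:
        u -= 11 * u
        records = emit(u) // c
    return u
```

9

Transformed code:
def mix(u, c, records):
    u = 26
    for rate in records:
        u = u * (21 - 8)
        if u == c:
            continue
    u = u - c
    if 20 < u != u:
        raise ValueError(28)
    else:
        c = 10 - records
    records = records[16]
    c = records // u[28]
    records = c <= records
    c = 1 - 7
    if 16 < u:
        u = u - 11 * u
        records = emit(u) // c
    return u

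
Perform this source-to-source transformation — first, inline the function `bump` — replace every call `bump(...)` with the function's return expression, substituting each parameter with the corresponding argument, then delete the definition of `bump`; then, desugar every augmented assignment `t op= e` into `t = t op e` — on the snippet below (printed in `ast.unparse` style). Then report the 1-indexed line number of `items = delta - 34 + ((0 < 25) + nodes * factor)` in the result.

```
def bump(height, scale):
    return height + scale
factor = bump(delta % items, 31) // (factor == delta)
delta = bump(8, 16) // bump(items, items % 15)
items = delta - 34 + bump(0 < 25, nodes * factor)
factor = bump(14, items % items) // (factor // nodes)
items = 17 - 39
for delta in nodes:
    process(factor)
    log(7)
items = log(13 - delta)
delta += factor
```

3

Transformed code:
factor = (delta % items + 31) // (factor == delta)
delta = (8 + 16) // (items + items % 15)
items = delta - 34 + ((0 < 25) + nodes * factor)
factor = (14 + items % items) // (factor // nodes)
items = 17 - 39
for delta in nodes:
    process(factor)
    log(7)
items = log(13 - delta)
delta = delta + factor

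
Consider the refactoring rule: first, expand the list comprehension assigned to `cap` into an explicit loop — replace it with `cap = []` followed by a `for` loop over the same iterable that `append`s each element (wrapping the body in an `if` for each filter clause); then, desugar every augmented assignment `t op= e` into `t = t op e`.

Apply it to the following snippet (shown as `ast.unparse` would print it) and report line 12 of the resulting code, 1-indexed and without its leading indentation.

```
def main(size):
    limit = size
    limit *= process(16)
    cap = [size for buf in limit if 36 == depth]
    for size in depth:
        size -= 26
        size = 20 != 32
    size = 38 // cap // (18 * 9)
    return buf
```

return buf

Transformed code:
def main(size):
    limit = size
    limit = limit * process(16)
    cap = []
    for buf in limit:
        if 36 == depth:
            cap.append(size)
    for size in depth:
        size = size - 26
        size = 20 != 32
    size = 38 // cap // (18 * 9)
    return buf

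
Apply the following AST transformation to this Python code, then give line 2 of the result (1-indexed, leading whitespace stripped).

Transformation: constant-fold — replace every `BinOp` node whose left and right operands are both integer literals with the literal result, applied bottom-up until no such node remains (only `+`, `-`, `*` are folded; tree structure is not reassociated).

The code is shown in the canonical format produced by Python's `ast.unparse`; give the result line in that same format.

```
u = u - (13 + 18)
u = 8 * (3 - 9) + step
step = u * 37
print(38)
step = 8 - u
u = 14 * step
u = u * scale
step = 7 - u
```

u = -48 + step

Transformed code:
u = u - 31
u = -48 + step
step = u * 37
print(38)
step = 8 - u
u = 14 * step
u = u * scale
step = 7 - u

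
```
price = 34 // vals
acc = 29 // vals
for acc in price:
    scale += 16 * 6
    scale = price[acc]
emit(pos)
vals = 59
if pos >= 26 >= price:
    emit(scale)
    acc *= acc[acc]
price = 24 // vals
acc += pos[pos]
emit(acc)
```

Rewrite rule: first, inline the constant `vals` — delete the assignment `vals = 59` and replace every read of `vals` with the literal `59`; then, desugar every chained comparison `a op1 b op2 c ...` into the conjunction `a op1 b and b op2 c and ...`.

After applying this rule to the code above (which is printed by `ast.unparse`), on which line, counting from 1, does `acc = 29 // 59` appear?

2

Transformed code:
price = 34 // 59
acc = 29 // 59
for acc in price:
    scale += 16 * 6
    scale = price[acc]
emit(pos)
if pos >= 26 and 26 >= price:
    emit(scale)
    acc *= acc[acc]
price = 24 // 59
acc += pos[pos]
emit(acc)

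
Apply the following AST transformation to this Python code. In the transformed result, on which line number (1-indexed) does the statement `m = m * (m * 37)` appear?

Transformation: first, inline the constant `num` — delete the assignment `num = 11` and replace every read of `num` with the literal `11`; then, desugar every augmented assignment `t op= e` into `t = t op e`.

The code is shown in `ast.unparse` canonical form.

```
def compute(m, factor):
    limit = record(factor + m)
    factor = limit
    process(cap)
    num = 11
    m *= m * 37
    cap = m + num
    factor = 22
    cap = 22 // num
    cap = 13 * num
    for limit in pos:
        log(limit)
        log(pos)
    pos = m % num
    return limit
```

5

Transformed code:
def compute(m, factor):
    limit = record(factor + m)
    factor = limit
    process(cap)
    m = m * (m * 37)
    cap = m + 11
    factor = 22
    cap = 22 // 11
    cap = 13 * 11
    for limit in pos:
        log(limit)
        log(pos)
    pos = m % 11
    return limit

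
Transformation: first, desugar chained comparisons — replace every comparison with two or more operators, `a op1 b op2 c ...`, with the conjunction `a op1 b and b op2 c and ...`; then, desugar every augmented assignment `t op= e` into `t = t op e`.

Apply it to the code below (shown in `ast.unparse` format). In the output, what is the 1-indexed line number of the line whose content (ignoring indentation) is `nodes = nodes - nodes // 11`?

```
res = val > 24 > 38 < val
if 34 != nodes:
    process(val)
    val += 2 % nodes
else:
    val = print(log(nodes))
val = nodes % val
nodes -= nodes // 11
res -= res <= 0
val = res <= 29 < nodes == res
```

8

Transformed code:
res = val > 24 and 24 > 38 and (38 < val)
if 34 != nodes:
    process(val)
    val = val + 2 % nodes
else:
    val = print(log(nodes))
val = nodes % val
nodes = nodes - nodes // 11
res = res - (res <= 0)
val = res <= 29 and 29 < nodes and (nodes == res)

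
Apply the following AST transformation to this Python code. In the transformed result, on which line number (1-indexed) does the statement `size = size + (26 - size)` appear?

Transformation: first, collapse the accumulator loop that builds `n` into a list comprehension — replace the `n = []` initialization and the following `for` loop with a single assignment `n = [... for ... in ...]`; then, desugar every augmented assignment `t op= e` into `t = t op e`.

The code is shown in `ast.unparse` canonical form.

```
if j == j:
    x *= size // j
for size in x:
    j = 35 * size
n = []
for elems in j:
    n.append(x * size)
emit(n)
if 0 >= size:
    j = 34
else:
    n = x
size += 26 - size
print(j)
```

Transformed code:
if j == j:
    x = x * (size // j)
for size in x:
    j = 35 * size
n = [x * size for elems in j]
emit(n)
if 0 >= size:
    j = 34
else:
    n = x
size = size + (26 - size)
print(j)

11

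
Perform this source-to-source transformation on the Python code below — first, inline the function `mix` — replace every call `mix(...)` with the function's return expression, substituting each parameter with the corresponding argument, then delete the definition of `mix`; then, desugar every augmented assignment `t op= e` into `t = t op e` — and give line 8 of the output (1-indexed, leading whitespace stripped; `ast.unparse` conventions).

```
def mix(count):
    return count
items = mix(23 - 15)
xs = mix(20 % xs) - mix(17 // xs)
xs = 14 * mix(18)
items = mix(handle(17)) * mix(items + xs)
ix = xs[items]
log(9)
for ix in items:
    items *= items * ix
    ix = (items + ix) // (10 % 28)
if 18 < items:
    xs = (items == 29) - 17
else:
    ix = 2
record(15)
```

Transformed code:
items = 23 - 15
xs = 20 % xs - 17 // xs
xs = 14 * 18
items = handle(17) * (items + xs)
ix = xs[items]
log(9)
for ix in items:
    items = items * (items * ix)
    ix = (items + ix) // (10 % 28)
if 18 < items:
    xs = (items == 29) - 17
else:
    ix = 2
record(15)

items = items * (items * ix)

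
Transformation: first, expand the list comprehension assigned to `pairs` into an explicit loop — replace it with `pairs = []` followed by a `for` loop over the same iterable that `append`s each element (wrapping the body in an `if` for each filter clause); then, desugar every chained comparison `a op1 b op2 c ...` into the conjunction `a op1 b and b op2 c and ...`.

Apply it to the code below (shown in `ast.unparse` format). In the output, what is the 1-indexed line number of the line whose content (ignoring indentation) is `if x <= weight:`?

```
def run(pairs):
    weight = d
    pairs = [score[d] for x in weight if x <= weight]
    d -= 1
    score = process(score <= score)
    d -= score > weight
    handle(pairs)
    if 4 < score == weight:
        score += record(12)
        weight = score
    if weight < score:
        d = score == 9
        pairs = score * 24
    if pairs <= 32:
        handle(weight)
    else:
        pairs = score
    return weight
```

5

Transformed code:
def run(pairs):
    weight = d
    pairs = []
    for x in weight:
        if x <= weight:
            pairs.append(score[d])
    d -= 1
    score = process(score <= score)
    d -= score > weight
    handle(pairs)
    if 4 < score and score == weight:
        score += record(12)
        weight = score
    if weight < score:
        d = score == 9
        pairs = score * 24
    if pairs <= 32:
        handle(weight)
    else:
        pairs = score
    return weight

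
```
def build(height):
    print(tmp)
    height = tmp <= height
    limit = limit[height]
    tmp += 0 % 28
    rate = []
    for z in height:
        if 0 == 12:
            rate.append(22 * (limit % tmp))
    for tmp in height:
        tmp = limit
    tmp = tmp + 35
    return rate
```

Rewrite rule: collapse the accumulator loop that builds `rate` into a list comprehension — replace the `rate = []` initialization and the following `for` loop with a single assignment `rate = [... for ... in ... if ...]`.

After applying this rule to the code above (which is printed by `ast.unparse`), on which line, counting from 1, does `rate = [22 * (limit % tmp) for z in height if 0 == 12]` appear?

Transformed code:
def build(height):
    print(tmp)
    height = tmp <= height
    limit = limit[height]
    tmp += 0 % 28
    rate = [22 * (limit % tmp) for z in height if 0 == 12]
    for tmp in height:
        tmp = limit
    tmp = tmp + 35
    return rate

6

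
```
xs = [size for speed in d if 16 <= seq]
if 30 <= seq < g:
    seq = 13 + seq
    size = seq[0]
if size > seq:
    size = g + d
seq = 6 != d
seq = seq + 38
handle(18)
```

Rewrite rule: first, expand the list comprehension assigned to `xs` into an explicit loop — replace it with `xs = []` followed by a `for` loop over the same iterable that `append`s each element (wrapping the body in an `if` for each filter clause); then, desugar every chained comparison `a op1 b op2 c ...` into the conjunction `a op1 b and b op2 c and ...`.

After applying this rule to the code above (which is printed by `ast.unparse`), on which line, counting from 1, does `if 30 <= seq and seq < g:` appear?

Transformed code:
xs = []
for speed in d:
    if 16 <= seq:
        xs.append(size)
if 30 <= seq and seq < g:
    seq = 13 + seq
    size = seq[0]
if size > seq:
    size = g + d
seq = 6 != d
seq = seq + 38
handle(18)

5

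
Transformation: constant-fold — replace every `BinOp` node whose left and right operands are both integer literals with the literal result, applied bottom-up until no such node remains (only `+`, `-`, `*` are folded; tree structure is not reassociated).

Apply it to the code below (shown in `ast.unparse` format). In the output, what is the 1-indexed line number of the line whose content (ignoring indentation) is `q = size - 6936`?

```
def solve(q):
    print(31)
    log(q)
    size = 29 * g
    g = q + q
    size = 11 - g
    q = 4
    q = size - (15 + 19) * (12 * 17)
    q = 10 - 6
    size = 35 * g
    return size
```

8

Transformed code:
def solve(q):
    print(31)
    log(q)
    size = 29 * g
    g = q + q
    size = 11 - g
    q = 4
    q = size - 6936
    q = 4
    size = 35 * g
    return size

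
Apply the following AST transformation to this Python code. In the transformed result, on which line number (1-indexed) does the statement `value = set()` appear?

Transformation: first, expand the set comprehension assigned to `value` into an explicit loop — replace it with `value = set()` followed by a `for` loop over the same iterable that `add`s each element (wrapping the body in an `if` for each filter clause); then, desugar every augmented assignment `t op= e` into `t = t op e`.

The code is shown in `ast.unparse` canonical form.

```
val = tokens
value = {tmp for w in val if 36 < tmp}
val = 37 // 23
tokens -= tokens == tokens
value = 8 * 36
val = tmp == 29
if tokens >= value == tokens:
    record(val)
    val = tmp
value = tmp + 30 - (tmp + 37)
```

2

Transformed code:
val = tokens
value = set()
for w in val:
    if 36 < tmp:
        value.add(tmp)
val = 37 // 23
tokens = tokens - (tokens == tokens)
value = 8 * 36
val = tmp == 29
if tokens >= value == tokens:
    record(val)
    val = tmp
value = tmp + 30 - (tmp + 37)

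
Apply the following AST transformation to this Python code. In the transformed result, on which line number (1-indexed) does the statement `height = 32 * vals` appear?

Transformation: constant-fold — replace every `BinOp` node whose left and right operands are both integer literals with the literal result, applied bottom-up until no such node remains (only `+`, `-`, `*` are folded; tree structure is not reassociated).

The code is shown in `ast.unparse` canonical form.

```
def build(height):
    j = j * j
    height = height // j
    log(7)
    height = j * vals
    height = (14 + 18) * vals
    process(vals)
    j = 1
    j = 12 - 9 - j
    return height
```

Transformed code:
def build(height):
    j = j * j
    height = height // j
    log(7)
    height = j * vals
    height = 32 * vals
    process(vals)
    j = 1
    j = 3 - j
    return height

6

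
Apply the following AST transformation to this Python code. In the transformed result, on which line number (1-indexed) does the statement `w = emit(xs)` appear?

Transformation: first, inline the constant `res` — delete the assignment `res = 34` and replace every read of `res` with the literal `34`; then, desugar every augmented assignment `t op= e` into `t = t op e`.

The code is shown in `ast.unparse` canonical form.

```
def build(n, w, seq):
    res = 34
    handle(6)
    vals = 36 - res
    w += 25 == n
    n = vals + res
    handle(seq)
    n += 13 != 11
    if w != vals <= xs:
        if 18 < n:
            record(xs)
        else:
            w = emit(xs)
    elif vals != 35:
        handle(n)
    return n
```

Transformed code:
def build(n, w, seq):
    handle(6)
    vals = 36 - 34
    w = w + (25 == n)
    n = vals + 34
    handle(seq)
    n = n + (13 != 11)
    if w != vals <= xs:
        if 18 < n:
            record(xs)
        else:
            w = emit(xs)
    elif vals != 35:
        handle(n)
    return n

12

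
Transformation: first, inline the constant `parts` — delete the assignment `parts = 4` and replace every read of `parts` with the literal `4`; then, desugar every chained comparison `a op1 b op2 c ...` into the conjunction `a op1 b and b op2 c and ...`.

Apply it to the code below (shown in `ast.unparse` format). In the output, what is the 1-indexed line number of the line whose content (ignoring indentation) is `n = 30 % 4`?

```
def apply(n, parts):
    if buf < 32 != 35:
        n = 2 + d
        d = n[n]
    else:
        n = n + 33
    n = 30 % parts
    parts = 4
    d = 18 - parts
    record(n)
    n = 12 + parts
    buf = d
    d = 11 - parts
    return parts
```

Transformed code:
def apply(n, parts):
    if buf < 32 and 32 != 35:
        n = 2 + d
        d = n[n]
    else:
        n = n + 33
    n = 30 % 4
    d = 18 - 4
    record(n)
    n = 12 + 4
    buf = d
    d = 11 - 4
    return 4

7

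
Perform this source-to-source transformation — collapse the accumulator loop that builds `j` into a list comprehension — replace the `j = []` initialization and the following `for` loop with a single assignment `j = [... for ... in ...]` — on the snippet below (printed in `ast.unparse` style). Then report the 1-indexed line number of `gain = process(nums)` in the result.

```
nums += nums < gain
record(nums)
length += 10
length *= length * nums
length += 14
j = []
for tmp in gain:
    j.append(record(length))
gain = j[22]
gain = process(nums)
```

Transformed code:
nums += nums < gain
record(nums)
length += 10
length *= length * nums
length += 14
j = [record(length) for tmp in gain]
gain = j[22]
gain = process(nums)

8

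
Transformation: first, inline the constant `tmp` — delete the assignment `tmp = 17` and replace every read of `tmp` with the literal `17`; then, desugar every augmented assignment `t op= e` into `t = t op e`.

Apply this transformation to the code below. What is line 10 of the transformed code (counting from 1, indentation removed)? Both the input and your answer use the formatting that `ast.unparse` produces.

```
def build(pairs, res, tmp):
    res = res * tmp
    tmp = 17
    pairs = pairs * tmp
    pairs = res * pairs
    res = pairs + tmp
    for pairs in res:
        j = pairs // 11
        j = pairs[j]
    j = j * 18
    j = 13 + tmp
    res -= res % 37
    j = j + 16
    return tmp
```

Transformed code:
def build(pairs, res, tmp):
    res = res * 17
    pairs = pairs * 17
    pairs = res * pairs
    res = pairs + 17
    for pairs in res:
        j = pairs // 11
        j = pairs[j]
    j = j * 18
    j = 13 + 17
    res = res - res % 37
    j = j + 16
    return 17

j = 13 + 17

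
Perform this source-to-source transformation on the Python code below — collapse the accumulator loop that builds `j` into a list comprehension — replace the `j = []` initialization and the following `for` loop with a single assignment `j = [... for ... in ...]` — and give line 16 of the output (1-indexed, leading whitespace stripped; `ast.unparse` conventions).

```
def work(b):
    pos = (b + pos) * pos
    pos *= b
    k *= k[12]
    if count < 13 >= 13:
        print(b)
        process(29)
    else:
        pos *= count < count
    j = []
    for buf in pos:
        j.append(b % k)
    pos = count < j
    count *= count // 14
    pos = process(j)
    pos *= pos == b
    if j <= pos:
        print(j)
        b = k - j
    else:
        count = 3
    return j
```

print(j)

Transformed code:
def work(b):
    pos = (b + pos) * pos
    pos *= b
    k *= k[12]
    if count < 13 >= 13:
        print(b)
        process(29)
    else:
        pos *= count < count
    j = [b % k for buf in pos]
    pos = count < j
    count *= count // 14
    pos = process(j)
    pos *= pos == b
    if j <= pos:
        print(j)
        b = k - j
    else:
        count = 3
    return j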